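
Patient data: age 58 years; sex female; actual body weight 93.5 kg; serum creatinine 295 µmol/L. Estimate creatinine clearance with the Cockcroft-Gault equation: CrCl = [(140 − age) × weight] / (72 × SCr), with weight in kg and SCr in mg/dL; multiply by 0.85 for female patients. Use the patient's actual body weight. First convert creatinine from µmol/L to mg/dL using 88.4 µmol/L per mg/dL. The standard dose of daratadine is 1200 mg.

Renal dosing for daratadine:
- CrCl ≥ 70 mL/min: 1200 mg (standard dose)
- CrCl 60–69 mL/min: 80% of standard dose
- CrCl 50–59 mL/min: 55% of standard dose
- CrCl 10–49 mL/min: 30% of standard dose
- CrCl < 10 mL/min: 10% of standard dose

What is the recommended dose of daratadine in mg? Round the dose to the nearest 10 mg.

SCr = 295 / 88.4 = 3.337 mg/dL
CrCl = (140 − 58) × 93.5 / (72 × 3.337) × 0.85 = 7667.0 / 240.26 × 0.85 ≈ 27.1 mL/min
CrCl ≈ 27 mL/min → bracket 10–49 mL/min.
30% of 1200 mg = 360 mg

360 mg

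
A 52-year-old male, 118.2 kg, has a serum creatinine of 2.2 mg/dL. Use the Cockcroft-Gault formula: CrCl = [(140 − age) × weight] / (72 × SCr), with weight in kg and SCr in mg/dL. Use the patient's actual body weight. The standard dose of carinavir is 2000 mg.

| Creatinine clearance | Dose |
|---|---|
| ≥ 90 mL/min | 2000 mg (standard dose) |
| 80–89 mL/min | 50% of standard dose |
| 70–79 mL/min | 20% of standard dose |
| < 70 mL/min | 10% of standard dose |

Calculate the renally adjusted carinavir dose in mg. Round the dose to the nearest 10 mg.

200 mg

CrCl = (140 − 52) × 118.2 / (72 × 2.2) = 10401.6 / 158.40 ≈ 65.7 mL/min
CrCl ≈ 66 mL/min → bracket < 70 mL/min.
10% of 2000 mg = 200 mg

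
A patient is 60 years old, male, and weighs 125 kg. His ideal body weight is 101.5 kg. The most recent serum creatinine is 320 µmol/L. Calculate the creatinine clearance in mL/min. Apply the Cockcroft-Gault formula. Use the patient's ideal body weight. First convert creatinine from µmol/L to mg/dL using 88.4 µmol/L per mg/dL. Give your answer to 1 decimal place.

SCr = 320 / 88.4 = 3.62 mg/dL
CrCl = (140 − 60) × 101.5 / (72 × 3.62) = 8120.0 / 260.64 ≈ 31.2 mL/min

31.2 mL/min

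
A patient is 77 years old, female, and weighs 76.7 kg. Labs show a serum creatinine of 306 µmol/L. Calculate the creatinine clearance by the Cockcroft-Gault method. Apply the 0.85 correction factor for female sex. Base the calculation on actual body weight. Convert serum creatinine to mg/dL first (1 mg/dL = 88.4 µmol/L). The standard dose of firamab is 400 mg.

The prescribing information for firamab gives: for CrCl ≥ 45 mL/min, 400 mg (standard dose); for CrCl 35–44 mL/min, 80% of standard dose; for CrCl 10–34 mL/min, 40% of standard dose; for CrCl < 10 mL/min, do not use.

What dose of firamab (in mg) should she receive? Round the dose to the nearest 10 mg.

SCr = 306 / 88.4 = 3.462 mg/dL
CrCl = (140 − 77) × 76.7 / (72 × 3.462) × 0.85 = 4832.1 / 249.26 × 0.85 ≈ 16.5 mL/min
CrCl ≈ 16 mL/min → bracket 10–34 mL/min.
40% of 400 mg = 160 mg

160 mg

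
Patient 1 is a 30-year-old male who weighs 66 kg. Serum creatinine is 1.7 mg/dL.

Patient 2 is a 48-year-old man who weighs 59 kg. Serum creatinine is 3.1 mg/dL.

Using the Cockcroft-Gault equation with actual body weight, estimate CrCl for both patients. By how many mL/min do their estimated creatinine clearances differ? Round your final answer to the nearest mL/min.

35 mL/min

Patient 1: CrCl = (140 − 30) × 66 / (72 × 1.7) = 7260.0 / 122.40 ≈ 59.3 mL/min
Patient 2: CrCl = (140 − 48) × 59 / (72 × 3.1) = 5428.0 / 223.20 ≈ 24.3 mL/min
|59.3 − 24.3| = 35.0 mL/min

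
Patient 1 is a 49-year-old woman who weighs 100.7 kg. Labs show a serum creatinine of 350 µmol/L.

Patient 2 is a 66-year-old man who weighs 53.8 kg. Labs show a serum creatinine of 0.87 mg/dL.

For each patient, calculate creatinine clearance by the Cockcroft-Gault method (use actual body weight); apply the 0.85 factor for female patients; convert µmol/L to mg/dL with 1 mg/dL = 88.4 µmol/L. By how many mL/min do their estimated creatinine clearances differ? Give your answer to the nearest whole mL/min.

Patient 1: SCr = 350 / 88.4 = 3.959 mg/dL
Patient 1: CrCl = (140 − 49) × 100.7 / (72 × 3.959) × 0.85 = 9163.7 / 285.05 × 0.85 ≈ 27.3 mL/min
Patient 2: CrCl = (140 − 66) × 53.8 / (72 × 0.87) = 3981.2 / 62.64 ≈ 63.6 mL/min
|27.3 − 63.6| = 36.3 mL/min

36 mL/min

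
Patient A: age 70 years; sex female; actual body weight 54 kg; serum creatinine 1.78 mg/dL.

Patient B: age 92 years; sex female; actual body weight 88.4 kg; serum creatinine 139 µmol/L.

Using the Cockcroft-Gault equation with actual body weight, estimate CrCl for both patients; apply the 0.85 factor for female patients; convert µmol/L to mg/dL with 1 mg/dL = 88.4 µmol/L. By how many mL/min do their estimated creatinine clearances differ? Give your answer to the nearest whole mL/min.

7 mL/min

Patient A: CrCl = (140 − 70) × 54 / (72 × 1.78) × 0.85 = 3780.0 / 128.16 × 0.85 ≈ 25.1 mL/min
Patient B: SCr = 139 / 88.4 = 1.572 mg/dL
Patient B: CrCl = (140 − 92) × 88.4 / (72 × 1.572) × 0.85 = 4243.2 / 113.18 × 0.85 ≈ 31.9 mL/min
|25.1 − 31.9| = 6.8 mL/min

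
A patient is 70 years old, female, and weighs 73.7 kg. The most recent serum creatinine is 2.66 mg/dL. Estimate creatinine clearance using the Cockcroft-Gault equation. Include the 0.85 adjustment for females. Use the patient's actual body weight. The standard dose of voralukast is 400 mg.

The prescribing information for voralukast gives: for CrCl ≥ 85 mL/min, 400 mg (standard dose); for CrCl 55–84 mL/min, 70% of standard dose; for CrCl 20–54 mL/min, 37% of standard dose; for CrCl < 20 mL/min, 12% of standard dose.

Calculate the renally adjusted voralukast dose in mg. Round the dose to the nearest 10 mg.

CrCl = (140 − 70) × 73.7 / (72 × 2.66) × 0.85 = 5159.0 / 191.52 × 0.85 ≈ 22.9 mL/min
CrCl ≈ 23 mL/min → bracket 20–54 mL/min.
37% of 400 mg = 148 mg → 150 mg

150 mg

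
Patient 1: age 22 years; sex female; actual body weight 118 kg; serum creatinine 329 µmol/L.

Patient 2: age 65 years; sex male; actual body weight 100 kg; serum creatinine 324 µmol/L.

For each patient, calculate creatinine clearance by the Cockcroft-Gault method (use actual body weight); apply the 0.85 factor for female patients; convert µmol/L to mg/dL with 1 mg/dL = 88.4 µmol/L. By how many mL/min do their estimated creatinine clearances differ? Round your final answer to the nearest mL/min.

16 mL/min

Patient 1: SCr = 329 / 88.4 = 3.722 mg/dL
Patient 1: CrCl = (140 − 22) × 118 / (72 × 3.722) × 0.85 = 13924.0 / 267.98 × 0.85 ≈ 44.2 mL/min
Patient 2: SCr = 324 / 88.4 = 3.665 mg/dL
Patient 2: CrCl = (140 − 65) × 100 / (72 × 3.665) = 7500.0 / 263.88 ≈ 28.4 mL/min
|44.2 − 28.4| = 15.8 mL/min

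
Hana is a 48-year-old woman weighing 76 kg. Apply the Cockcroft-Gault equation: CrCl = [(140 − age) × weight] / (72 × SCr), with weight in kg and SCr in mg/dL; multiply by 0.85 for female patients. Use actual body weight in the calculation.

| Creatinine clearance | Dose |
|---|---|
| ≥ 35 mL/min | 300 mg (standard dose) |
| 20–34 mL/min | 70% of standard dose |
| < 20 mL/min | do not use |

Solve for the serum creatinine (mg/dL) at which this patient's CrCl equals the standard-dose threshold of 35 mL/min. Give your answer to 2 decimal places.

Standard dose requires CrCl ≥ 35 mL/min.
Set (140 − 48) × 76 × 0.85 / (72 × SCr) = 35
SCr = (140 − 48) × 76 × 0.85 / (72 × 35) = 2.358 mg/dL

2.36 mg/dL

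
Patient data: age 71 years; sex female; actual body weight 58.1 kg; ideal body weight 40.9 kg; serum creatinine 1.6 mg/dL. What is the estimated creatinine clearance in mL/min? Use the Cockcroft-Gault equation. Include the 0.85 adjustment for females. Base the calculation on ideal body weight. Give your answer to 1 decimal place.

20.8 mL/min

CrCl = (140 − 71) × 40.9 / (72 × 1.6) × 0.85 = 2822.1 / 115.20 × 0.85 ≈ 20.8 mL/min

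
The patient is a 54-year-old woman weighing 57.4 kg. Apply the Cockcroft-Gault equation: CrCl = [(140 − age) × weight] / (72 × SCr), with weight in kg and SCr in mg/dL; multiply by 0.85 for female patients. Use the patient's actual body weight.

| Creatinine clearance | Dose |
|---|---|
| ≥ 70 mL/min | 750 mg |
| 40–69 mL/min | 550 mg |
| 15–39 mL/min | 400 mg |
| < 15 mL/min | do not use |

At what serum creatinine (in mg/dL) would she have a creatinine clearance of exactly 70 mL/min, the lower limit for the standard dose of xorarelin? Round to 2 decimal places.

0.83 mg/dL

Standard dose requires CrCl ≥ 70 mL/min.
Set (140 − 54) × 57.4 × 0.85 / (72 × SCr) = 70
SCr = (140 − 54) × 57.4 × 0.85 / (72 × 70) = 0.833 mg/dL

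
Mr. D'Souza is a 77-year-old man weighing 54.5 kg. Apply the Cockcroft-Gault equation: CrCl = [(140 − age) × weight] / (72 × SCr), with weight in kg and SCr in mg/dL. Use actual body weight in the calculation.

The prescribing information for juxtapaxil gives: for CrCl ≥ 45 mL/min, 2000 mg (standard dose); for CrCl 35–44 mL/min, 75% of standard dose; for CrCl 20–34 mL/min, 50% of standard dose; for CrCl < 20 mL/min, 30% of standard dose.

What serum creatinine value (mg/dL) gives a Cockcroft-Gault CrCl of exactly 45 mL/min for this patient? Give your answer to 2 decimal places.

1.06 mg/dL

Standard dose requires CrCl ≥ 45 mL/min.
Set (140 − 77) × 54.5 / (72 × SCr) = 45
SCr = (140 − 77) × 54.5 / (72 × 45) = 1.060 mg/dL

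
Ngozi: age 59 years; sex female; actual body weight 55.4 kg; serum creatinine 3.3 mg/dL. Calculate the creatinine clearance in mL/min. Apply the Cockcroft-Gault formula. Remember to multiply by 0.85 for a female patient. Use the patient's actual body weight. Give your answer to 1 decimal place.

16.1 mL/min

CrCl = (140 − 59) × 55.4 / (72 × 3.3) × 0.85 = 4487.4 / 237.60 × 0.85 ≈ 16.1 mL/min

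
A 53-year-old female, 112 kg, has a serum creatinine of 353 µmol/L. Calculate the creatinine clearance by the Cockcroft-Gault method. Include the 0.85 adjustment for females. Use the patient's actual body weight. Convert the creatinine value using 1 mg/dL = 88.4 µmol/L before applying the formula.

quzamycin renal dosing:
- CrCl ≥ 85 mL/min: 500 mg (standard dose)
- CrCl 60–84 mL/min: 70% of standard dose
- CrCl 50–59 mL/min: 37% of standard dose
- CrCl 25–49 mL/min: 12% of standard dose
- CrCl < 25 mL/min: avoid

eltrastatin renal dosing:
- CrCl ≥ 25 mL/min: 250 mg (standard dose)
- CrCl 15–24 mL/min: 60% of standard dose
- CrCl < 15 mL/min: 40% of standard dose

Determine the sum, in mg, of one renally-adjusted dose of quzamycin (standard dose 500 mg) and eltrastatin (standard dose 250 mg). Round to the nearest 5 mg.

SCr = 353 / 88.4 = 3.993 mg/dL
CrCl = (140 − 53) × 112 / (72 × 3.993) × 0.85 = 9744.0 / 287.50 × 0.85 ≈ 28.8 mL/min
CrCl ≈ 29 mL/min.
quzamycin: 25–49 mL/min → 12% of 500 mg = 60 mg.
eltrastatin: ≥ 25 mL/min → 100% of 250 mg = 250 mg.
Total = 60 + 250 = 310 mg.

310 mg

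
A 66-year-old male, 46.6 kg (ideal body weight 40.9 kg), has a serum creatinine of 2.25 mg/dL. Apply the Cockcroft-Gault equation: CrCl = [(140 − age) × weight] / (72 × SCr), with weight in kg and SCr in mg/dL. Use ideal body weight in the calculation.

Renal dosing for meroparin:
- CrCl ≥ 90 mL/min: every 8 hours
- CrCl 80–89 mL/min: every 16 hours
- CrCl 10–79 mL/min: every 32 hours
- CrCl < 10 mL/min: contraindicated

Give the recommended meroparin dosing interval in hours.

every 32 hours

CrCl = (140 − 66) × 40.9 / (72 × 2.25) = 3026.6 / 162.00 ≈ 18.7 mL/min
CrCl ≈ 19 mL/min → bracket 10–79 mL/min → every 32 hours.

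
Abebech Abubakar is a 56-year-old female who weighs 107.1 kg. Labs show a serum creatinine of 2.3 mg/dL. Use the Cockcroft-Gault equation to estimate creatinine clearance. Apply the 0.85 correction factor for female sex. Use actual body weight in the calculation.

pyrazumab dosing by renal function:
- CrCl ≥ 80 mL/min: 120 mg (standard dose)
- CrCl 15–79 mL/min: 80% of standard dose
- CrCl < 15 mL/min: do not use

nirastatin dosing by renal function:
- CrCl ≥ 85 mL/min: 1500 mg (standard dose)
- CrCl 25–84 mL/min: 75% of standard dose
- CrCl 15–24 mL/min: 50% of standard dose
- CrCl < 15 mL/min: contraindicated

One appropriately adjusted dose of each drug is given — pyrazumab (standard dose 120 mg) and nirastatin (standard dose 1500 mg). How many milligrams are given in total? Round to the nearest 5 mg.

1220 mg

CrCl = (140 − 56) × 107.1 / (72 × 2.3) × 0.85 = 8996.4 / 165.60 × 0.85 ≈ 46.2 mL/min
CrCl ≈ 46 mL/min.
pyrazumab: 15–79 mL/min → 80% of 120 mg = 96 mg.
nirastatin: 25–84 mL/min → 75% of 1500 mg = 1125 mg.
Total = 96 + 1125 = 1221 mg.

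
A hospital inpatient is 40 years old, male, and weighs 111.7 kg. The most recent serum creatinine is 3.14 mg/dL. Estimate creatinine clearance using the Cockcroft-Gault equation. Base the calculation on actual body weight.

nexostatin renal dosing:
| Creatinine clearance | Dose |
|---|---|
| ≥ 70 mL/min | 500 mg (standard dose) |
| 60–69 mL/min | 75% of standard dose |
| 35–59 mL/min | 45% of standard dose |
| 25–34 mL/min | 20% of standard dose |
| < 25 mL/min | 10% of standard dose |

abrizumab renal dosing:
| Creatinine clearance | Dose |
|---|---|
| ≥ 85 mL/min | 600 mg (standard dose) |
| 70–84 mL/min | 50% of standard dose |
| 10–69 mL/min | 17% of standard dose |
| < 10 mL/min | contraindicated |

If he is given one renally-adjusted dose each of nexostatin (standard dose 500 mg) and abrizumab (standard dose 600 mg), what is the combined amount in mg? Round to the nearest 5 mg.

CrCl = (140 − 40) × 111.7 / (72 × 3.14) = 11170.0 / 226.08 ≈ 49.4 mL/min
CrCl ≈ 49 mL/min.
nexostatin: 35–59 mL/min → 45% of 500 mg = 225 mg.
abrizumab: 10–69 mL/min → 17% of 600 mg = 102 mg.
Total = 225 + 102 = 327 mg.

325 mg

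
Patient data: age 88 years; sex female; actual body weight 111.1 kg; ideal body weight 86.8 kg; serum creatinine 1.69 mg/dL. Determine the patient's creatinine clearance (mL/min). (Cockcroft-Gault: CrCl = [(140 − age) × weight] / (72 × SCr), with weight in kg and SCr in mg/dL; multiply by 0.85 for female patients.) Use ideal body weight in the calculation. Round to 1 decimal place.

31.5 mL/min

CrCl = (140 − 88) × 86.8 / (72 × 1.69) × 0.85 = 4513.6 / 121.68 × 0.85 ≈ 31.5 mL/min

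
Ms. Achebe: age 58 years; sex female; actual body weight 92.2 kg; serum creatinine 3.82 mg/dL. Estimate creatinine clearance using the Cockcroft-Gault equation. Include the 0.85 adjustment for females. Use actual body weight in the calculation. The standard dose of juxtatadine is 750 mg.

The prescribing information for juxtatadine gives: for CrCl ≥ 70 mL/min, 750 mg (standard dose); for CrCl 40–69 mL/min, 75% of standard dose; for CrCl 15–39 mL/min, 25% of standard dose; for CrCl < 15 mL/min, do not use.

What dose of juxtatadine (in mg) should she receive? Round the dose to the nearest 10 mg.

190 mg

CrCl = (140 − 58) × 92.2 / (72 × 3.82) × 0.85 = 7560.4 / 275.04 × 0.85 ≈ 23.4 mL/min
CrCl ≈ 23 mL/min → bracket 15–39 mL/min.
25% of 750 mg = 187.5 mg → 190 mg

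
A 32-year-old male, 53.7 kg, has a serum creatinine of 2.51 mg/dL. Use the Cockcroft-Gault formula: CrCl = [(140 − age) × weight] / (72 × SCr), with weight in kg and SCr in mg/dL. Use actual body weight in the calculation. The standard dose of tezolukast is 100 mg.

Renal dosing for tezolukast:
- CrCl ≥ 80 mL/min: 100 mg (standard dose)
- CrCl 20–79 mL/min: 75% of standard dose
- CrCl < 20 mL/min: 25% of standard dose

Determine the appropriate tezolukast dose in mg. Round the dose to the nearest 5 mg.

CrCl = (140 − 32) × 53.7 / (72 × 2.51) = 5799.6 / 180.72 ≈ 32.1 mL/min
CrCl ≈ 32 mL/min → bracket 20–79 mL/min.
75% of 100 mg = 75 mg

75 mg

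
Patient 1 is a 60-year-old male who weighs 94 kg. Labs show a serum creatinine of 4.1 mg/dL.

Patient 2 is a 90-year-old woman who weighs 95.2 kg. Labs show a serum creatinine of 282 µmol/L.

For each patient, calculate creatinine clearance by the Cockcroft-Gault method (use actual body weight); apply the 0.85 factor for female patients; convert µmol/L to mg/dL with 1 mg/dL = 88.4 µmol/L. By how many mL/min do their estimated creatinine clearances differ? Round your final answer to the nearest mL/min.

Patient 1: CrCl = (140 − 60) × 94 / (72 × 4.1) = 7520.0 / 295.20 ≈ 25.5 mL/min
Patient 2: SCr = 282 / 88.4 = 3.19 mg/dL
Patient 2: CrCl = (140 − 90) × 95.2 / (72 × 3.19) × 0.85 = 4760.0 / 229.68 × 0.85 ≈ 17.6 mL/min
|25.5 − 17.6| = 7.9 mL/min

8 mL/min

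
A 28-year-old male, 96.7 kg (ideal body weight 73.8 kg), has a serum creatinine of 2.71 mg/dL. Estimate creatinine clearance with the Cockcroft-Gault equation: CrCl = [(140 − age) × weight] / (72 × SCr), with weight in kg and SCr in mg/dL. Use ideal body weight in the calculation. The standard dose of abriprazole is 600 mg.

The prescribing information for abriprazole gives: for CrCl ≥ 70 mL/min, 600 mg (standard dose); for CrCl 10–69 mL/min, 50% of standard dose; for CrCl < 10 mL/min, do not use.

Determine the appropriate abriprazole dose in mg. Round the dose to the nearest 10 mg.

300 mg

CrCl = (140 − 28) × 73.8 / (72 × 2.71) = 8265.6 / 195.12 ≈ 42.4 mL/min
CrCl ≈ 42 mL/min → bracket 10–69 mL/min.
50% of 600 mg = 300 mg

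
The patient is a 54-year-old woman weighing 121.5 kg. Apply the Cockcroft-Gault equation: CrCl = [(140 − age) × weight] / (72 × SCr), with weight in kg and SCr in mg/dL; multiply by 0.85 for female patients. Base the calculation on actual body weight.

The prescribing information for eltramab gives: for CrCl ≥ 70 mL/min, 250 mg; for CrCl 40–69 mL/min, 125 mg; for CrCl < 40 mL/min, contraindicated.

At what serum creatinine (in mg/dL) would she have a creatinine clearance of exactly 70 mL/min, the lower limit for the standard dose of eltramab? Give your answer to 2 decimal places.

1.76 mg/dL

Standard dose requires CrCl ≥ 70 mL/min.
Set (140 − 54) × 121.5 × 0.85 / (72 × SCr) = 70
SCr = (140 − 54) × 121.5 × 0.85 / (72 × 70) = 1.762 mg/dL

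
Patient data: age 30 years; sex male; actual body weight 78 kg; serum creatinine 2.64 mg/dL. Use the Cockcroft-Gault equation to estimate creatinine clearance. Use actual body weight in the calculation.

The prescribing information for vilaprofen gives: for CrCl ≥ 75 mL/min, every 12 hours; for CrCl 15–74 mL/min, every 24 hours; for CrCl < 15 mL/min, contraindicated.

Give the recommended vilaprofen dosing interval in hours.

every 24 hours

CrCl = (140 − 30) × 78 / (72 × 2.64) = 8580.0 / 190.08 ≈ 45.1 mL/min
CrCl ≈ 45 mL/min → bracket 15–74 mL/min → every 24 hours.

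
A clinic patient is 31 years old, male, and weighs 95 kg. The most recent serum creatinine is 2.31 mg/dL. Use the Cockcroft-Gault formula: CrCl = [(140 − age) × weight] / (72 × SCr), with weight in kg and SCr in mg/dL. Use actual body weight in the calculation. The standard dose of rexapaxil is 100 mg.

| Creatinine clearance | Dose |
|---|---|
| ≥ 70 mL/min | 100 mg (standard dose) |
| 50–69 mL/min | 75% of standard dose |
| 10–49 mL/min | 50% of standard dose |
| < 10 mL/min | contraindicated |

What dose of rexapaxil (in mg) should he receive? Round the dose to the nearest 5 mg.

CrCl = (140 − 31) × 95 / (72 × 2.31) = 10355.0 / 166.32 ≈ 62.3 mL/min
CrCl ≈ 62 mL/min → bracket 50–69 mL/min.
75% of 100 mg = 75 mg

75 mg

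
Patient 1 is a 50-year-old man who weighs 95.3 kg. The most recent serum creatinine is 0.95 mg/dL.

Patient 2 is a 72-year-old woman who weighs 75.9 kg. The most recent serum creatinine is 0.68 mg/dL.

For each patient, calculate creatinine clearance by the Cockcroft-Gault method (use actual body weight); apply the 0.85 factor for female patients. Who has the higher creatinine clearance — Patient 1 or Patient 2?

Patient 1

Patient 1: CrCl = (140 − 50) × 95.3 / (72 × 0.95) = 8577.0 / 68.40 ≈ 125.4 mL/min
Patient 2: CrCl = (140 − 72) × 75.9 / (72 × 0.68) × 0.85 = 5161.2 / 48.96 × 0.85 ≈ 89.6 mL/min
125.4 vs 89.6 mL/min → Patient 1 is higher.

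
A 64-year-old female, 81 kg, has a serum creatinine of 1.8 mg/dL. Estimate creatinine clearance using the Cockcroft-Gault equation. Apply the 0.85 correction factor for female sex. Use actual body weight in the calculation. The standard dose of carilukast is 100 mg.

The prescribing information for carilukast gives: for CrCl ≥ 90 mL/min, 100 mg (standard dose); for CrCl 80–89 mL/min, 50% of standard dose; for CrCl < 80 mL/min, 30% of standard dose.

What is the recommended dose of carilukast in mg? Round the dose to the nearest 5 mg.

CrCl = (140 − 64) × 81 / (72 × 1.8) × 0.85 = 6156.0 / 129.60 × 0.85 ≈ 40.4 mL/min
CrCl ≈ 40 mL/min → bracket < 80 mL/min.
30% of 100 mg = 30 mg

30 mg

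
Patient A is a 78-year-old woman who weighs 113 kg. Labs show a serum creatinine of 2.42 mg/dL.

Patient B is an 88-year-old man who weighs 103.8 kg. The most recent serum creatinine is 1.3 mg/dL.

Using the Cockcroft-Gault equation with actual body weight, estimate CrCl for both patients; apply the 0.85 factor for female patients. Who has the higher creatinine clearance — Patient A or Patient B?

Patient B

Patient A: CrCl = (140 − 78) × 113 / (72 × 2.42) × 0.85 = 7006.0 / 174.24 × 0.85 ≈ 34.2 mL/min
Patient B: CrCl = (140 − 88) × 103.8 / (72 × 1.3) = 5397.6 / 93.60 ≈ 57.7 mL/min
34.2 vs 57.7 mL/min → Patient B is higher.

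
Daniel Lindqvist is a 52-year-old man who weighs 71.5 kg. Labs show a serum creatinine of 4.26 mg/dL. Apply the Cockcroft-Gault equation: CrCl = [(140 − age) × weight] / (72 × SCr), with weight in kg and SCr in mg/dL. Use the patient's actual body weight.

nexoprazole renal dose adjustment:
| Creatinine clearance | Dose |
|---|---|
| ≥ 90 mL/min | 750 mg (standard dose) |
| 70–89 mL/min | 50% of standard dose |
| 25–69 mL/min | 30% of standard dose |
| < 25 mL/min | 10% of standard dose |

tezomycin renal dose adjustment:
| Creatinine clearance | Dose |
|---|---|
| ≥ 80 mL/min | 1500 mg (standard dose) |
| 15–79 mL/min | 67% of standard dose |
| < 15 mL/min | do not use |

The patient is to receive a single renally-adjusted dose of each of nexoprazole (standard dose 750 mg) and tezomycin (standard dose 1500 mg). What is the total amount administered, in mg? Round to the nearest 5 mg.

1080 mg

CrCl = (140 − 52) × 71.5 / (72 × 4.26) = 6292.0 / 306.72 ≈ 20.5 mL/min
CrCl ≈ 21 mL/min.
nexoprazole: < 25 mL/min → 10% of 750 mg = 75 mg.
tezomycin: 15–79 mL/min → 67% of 1500 mg = 1005 mg.
Total = 75 + 1005 = 1080 mg.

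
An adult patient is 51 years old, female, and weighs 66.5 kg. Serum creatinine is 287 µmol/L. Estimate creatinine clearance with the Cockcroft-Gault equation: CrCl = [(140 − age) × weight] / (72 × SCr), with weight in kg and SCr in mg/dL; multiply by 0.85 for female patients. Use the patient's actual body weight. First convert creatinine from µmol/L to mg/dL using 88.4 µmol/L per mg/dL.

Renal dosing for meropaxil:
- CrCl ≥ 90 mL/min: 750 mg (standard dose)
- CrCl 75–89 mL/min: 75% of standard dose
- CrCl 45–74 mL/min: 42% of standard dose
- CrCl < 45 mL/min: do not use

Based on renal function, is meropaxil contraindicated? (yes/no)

yes

SCr = 287 / 88.4 = 3.247 mg/dL
CrCl = (140 − 51) × 66.5 / (72 × 3.247) × 0.85 = 5918.5 / 233.78 × 0.85 ≈ 21.5 mL/min
CrCl ≈ 22 mL/min, which is < 45 mL/min.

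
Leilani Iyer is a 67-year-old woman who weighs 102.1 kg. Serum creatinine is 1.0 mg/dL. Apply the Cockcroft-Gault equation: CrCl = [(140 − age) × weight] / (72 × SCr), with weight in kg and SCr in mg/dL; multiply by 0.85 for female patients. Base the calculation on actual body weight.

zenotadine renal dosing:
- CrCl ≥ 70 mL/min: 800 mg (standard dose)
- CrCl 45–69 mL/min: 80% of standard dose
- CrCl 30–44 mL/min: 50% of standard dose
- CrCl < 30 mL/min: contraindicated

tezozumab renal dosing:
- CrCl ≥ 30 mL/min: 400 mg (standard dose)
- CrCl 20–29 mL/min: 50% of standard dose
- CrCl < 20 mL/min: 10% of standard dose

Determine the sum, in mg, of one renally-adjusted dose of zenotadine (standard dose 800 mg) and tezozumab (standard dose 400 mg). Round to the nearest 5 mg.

CrCl = (140 − 67) × 102.1 / (72 × 1) × 0.85 = 7453.3 / 72.00 × 0.85 ≈ 88.0 mL/min
CrCl ≈ 88 mL/min.
zenotadine: ≥ 70 mL/min → 100% of 800 mg = 800 mg.
tezozumab: ≥ 30 mL/min → 100% of 400 mg = 400 mg.
Total = 800 + 400 = 1200 mg.

1200 mg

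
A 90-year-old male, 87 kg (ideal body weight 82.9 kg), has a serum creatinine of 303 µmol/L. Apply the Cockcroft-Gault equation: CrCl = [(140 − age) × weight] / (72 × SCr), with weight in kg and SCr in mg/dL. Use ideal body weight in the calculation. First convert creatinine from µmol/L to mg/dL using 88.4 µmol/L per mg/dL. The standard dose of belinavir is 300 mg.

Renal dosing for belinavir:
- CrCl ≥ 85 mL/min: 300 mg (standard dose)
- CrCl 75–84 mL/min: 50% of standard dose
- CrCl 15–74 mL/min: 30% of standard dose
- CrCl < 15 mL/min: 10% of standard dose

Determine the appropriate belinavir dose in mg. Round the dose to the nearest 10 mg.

90 mg

SCr = 303 / 88.4 = 3.428 mg/dL
CrCl = (140 − 90) × 82.9 / (72 × 3.428) = 4145.0 / 246.82 ≈ 16.8 mL/min
CrCl ≈ 17 mL/min → bracket 15–74 mL/min.
30% of 300 mg = 90 mg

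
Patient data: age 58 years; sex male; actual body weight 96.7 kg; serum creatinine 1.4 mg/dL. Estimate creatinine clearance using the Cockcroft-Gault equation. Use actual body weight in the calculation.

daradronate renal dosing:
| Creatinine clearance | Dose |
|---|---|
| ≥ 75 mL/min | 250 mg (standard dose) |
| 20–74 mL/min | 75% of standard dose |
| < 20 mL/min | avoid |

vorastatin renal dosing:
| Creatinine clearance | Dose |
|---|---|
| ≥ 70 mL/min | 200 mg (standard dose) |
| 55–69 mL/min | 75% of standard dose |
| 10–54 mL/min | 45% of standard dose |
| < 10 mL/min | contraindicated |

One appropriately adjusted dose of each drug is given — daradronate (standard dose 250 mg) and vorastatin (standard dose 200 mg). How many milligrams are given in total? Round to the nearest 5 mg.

450 mg

CrCl = (140 − 58) × 96.7 / (72 × 1.4) = 7929.4 / 100.80 ≈ 78.7 mL/min
CrCl ≈ 79 mL/min.
daradronate: ≥ 75 mL/min → 100% of 250 mg = 250 mg.
vorastatin: ≥ 70 mL/min → 100% of 200 mg = 200 mg.
Total = 250 + 200 = 450 mg.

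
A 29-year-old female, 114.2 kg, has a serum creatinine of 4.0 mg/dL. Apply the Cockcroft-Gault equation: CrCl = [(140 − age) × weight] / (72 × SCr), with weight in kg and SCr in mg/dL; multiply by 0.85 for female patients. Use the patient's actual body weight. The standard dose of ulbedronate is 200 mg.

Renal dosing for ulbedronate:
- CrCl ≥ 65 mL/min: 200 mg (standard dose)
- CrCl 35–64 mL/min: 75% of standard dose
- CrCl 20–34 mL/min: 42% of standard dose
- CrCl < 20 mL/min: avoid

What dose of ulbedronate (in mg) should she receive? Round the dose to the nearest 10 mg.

150 mg

CrCl = (140 − 29) × 114.2 / (72 × 4) × 0.85 = 12676.2 / 288.00 × 0.85 ≈ 37.4 mL/min
CrCl ≈ 37 mL/min → bracket 35–64 mL/min.
75% of 200 mg = 150 mg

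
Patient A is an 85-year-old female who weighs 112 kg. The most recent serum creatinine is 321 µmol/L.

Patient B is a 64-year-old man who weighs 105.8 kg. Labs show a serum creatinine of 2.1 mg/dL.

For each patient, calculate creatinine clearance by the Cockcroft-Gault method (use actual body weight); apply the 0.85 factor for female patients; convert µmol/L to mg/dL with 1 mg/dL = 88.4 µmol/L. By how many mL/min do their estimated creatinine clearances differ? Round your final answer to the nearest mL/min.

33 mL/min

Patient A: SCr = 321 / 88.4 = 3.631 mg/dL
Patient A: CrCl = (140 − 85) × 112 / (72 × 3.631) × 0.85 = 6160.0 / 261.43 × 0.85 ≈ 20.0 mL/min
Patient B: CrCl = (140 − 64) × 105.8 / (72 × 2.1) = 8040.8 / 151.20 ≈ 53.2 mL/min
|20.0 − 53.2| = 33.2 mL/min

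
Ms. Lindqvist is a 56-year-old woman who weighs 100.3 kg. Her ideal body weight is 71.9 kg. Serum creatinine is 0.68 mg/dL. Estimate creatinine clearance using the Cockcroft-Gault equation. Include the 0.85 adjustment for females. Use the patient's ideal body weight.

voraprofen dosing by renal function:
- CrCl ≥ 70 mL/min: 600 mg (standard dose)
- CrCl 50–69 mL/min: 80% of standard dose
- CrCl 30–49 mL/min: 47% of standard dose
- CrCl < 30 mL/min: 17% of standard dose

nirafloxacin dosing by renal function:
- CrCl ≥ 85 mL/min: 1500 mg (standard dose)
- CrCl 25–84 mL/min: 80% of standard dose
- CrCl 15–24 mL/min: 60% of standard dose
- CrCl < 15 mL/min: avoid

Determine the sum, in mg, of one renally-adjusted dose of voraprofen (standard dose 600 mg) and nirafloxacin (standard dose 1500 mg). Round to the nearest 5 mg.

2100 mg

CrCl = (140 − 56) × 71.9 / (72 × 0.68) × 0.85 = 6039.6 / 48.96 × 0.85 ≈ 104.9 mL/min
CrCl ≈ 105 mL/min.
voraprofen: ≥ 70 mL/min → 100% of 600 mg = 600 mg.
nirafloxacin: ≥ 85 mL/min → 100% of 1500 mg = 1500 mg.
Total = 600 + 1500 = 2100 mg.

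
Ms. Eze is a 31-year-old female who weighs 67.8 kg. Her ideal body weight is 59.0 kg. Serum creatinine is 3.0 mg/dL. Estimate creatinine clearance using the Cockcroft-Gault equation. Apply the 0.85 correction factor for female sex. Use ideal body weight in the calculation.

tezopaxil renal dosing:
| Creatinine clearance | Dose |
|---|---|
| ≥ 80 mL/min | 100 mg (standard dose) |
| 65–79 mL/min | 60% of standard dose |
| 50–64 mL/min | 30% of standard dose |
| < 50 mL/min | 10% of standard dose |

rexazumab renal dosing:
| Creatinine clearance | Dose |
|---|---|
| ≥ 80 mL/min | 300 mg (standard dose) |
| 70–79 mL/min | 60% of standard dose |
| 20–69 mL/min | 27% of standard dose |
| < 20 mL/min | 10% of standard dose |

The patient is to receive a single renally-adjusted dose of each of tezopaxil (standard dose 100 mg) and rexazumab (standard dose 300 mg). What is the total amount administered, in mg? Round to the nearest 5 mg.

90 mg

CrCl = (140 − 31) × 59 / (72 × 3) × 0.85 = 6431.0 / 216.00 × 0.85 ≈ 25.3 mL/min
CrCl ≈ 25 mL/min.
tezopaxil: < 50 mL/min → 10% of 100 mg = 10 mg.
rexazumab: 20–69 mL/min → 27% of 300 mg = 81 mg.
Total = 10 + 81 = 91 mg.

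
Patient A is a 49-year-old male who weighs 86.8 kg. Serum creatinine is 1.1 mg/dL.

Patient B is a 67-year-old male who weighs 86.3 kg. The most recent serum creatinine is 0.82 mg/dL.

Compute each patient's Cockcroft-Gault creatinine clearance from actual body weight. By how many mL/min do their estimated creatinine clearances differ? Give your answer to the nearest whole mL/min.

Patient A: CrCl = (140 − 49) × 86.8 / (72 × 1.1) = 7898.8 / 79.20 ≈ 99.7 mL/min
Patient B: CrCl = (140 − 67) × 86.3 / (72 × 0.82) = 6299.9 / 59.04 ≈ 106.7 mL/min
|99.7 − 106.7| = 7.0 mL/min

7 mL/min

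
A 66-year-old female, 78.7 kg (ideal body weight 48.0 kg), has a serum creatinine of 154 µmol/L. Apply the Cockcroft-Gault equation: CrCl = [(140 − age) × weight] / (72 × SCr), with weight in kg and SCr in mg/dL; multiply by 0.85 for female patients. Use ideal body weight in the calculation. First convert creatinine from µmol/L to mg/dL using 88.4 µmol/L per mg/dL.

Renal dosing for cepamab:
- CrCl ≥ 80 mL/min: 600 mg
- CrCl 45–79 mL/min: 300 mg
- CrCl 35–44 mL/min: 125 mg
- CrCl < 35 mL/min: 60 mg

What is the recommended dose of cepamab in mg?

60 mg

SCr = 154 / 88.4 = 1.742 mg/dL
CrCl = (140 − 66) × 48 / (72 × 1.742) × 0.85 = 3552.0 / 125.42 × 0.85 ≈ 24.1 mL/min
CrCl ≈ 24 mL/min → bracket < 35 mL/min.
Dose for this bracket: 60 mg.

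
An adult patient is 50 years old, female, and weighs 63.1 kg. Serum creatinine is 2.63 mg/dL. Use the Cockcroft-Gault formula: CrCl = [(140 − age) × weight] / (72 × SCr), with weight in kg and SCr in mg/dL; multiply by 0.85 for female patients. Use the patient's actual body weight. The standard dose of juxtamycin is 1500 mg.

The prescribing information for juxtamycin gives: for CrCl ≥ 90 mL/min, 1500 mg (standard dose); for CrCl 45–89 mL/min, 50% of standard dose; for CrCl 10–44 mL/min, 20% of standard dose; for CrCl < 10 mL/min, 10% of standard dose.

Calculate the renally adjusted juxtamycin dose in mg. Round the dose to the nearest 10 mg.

CrCl = (140 − 50) × 63.1 / (72 × 2.63) × 0.85 = 5679.0 / 189.36 × 0.85 ≈ 25.5 mL/min
CrCl ≈ 25 mL/min → bracket 10–44 mL/min.
20% of 1500 mg = 300 mg

300 mg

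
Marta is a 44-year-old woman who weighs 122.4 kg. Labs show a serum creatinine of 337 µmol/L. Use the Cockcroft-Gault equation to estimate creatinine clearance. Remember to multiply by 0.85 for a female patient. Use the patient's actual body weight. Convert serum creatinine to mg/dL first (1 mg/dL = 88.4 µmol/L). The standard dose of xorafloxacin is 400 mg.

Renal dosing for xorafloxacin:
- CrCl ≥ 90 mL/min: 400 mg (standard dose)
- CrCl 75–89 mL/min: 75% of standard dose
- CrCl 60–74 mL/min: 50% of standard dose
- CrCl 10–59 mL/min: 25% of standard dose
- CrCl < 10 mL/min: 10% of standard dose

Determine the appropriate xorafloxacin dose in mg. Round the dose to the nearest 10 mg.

100 mg

SCr = 337 / 88.4 = 3.812 mg/dL
CrCl = (140 − 44) × 122.4 / (72 × 3.812) × 0.85 = 11750.4 / 274.46 × 0.85 ≈ 36.4 mL/min
CrCl ≈ 36 mL/min → bracket 10–59 mL/min.
25% of 400 mg = 100 mg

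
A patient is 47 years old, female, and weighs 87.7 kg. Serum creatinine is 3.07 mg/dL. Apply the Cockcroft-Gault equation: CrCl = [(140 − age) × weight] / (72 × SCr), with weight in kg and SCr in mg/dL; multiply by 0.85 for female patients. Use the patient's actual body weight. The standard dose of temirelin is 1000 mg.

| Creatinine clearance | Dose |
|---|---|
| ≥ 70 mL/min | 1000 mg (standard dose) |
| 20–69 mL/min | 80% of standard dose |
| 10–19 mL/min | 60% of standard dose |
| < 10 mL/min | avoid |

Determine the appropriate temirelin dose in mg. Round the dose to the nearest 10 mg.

800 mg

CrCl = (140 − 47) × 87.7 / (72 × 3.07) × 0.85 = 8156.1 / 221.04 × 0.85 ≈ 31.4 mL/min
CrCl ≈ 31 mL/min → bracket 20–69 mL/min.
80% of 1000 mg = 800 mg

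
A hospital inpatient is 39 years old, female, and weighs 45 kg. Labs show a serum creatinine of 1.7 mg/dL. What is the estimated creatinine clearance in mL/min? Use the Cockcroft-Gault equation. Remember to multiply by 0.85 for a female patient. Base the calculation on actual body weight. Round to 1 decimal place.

CrCl = (140 − 39) × 45 / (72 × 1.7) × 0.85 = 4545.0 / 122.40 × 0.85 ≈ 31.6 mL/min

31.6 mL/min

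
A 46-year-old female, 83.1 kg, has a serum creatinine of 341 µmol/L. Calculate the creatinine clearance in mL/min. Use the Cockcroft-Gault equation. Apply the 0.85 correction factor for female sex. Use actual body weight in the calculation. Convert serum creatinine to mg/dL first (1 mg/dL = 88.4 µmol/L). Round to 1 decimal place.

SCr = 341 / 88.4 = 3.857 mg/dL
CrCl = (140 − 46) × 83.1 / (72 × 3.857) × 0.85 = 7811.4 / 277.70 × 0.85 ≈ 23.9 mL/min

23.9 mL/min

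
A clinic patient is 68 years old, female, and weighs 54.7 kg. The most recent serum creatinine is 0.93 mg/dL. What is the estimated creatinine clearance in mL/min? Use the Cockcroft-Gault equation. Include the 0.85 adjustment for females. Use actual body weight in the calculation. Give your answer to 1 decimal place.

CrCl = (140 − 68) × 54.7 / (72 × 0.93) × 0.85 = 3938.4 / 66.96 × 0.85 ≈ 50.0 mL/min

50.0 mL/min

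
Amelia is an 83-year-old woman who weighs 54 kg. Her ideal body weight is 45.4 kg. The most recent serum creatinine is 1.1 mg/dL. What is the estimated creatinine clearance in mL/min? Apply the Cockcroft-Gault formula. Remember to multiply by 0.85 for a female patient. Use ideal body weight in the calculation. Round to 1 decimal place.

27.8 mL/min

CrCl = (140 − 83) × 45.4 / (72 × 1.1) × 0.85 = 2587.8 / 79.20 × 0.85 ≈ 27.8 mL/min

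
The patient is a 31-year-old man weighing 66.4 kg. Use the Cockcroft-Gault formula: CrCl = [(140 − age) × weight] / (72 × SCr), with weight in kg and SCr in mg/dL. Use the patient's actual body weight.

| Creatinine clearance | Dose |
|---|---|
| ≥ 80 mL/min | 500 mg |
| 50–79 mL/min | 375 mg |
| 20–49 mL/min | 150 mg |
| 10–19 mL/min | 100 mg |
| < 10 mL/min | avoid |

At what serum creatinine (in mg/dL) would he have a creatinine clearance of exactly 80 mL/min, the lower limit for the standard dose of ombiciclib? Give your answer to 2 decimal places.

1.26 mg/dL

Standard dose requires CrCl ≥ 80 mL/min.
Set (140 − 31) × 66.4 / (72 × SCr) = 80
SCr = (140 − 31) × 66.4 / (72 × 80) = 1.257 mg/dL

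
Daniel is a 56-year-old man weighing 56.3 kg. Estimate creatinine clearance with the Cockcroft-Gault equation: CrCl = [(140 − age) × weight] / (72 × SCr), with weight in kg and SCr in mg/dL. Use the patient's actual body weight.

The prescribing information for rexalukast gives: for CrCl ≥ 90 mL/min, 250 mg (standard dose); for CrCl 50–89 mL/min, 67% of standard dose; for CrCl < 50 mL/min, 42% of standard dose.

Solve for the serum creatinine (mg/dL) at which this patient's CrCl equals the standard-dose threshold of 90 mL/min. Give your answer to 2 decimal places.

Standard dose requires CrCl ≥ 90 mL/min.
Set (140 − 56) × 56.3 / (72 × SCr) = 90
SCr = (140 − 56) × 56.3 / (72 × 90) = 0.730 mg/dL

0.73 mg/dL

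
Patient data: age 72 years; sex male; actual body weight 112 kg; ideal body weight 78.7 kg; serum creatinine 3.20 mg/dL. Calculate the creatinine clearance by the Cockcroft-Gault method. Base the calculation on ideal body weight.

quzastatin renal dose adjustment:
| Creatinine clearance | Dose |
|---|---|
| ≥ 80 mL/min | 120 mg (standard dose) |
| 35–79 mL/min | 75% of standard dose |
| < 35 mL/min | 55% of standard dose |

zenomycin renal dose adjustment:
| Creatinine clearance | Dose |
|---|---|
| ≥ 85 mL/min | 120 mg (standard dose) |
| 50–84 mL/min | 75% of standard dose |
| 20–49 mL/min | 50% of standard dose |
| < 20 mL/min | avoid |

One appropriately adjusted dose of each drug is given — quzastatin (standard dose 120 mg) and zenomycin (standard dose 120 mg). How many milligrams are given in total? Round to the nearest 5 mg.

125 mg

CrCl = (140 − 72) × 78.7 / (72 × 3.2) = 5351.6 / 230.40 ≈ 23.2 mL/min
CrCl ≈ 23 mL/min.
quzastatin: < 35 mL/min → 55% of 120 mg = 66 mg.
zenomycin: 20–49 mL/min → 50% of 120 mg = 60 mg.
Total = 66 + 60 = 126 mg.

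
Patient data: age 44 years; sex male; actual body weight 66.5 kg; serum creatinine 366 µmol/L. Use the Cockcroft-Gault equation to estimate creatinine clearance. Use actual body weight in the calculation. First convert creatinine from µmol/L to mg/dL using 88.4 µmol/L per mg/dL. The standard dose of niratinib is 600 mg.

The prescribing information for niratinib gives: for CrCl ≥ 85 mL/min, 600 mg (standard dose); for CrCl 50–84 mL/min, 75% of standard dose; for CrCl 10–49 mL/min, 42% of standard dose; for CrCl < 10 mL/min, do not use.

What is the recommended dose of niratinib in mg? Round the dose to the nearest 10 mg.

SCr = 366 / 88.4 = 4.14 mg/dL
CrCl = (140 − 44) × 66.5 / (72 × 4.14) = 6384.0 / 298.08 ≈ 21.4 mL/min
CrCl ≈ 21 mL/min → bracket 10–49 mL/min.
42% of 600 mg = 252 mg → 250 mg

250 mg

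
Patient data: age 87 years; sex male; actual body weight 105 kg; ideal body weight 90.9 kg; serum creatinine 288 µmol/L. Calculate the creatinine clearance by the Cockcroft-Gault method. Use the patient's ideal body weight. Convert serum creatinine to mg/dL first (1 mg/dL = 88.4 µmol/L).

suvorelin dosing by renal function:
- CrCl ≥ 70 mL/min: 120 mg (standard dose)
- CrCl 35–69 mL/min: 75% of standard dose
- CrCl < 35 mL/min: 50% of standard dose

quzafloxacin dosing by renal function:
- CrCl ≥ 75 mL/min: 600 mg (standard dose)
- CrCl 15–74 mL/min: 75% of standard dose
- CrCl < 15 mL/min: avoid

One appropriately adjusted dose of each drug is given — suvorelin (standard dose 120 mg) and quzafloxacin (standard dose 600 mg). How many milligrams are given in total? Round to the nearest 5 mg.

510 mg

SCr = 288 / 88.4 = 3.258 mg/dL
CrCl = (140 − 87) × 90.9 / (72 × 3.258) = 4817.7 / 234.58 ≈ 20.5 mL/min
CrCl ≈ 21 mL/min.
suvorelin: < 35 mL/min → 50% of 120 mg = 60 mg.
quzafloxacin: 15–74 mL/min → 75% of 600 mg = 450 mg.
Total = 60 + 450 = 510 mg.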